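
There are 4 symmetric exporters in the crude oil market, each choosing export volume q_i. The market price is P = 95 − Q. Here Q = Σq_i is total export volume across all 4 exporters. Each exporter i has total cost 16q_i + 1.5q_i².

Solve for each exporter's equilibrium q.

9.875

A representative exporter's profit is π_i = q_i(95 − Q) − 16q_i − 1.5q_i², with Q = q_i + Σ_{j≠i} q_j.
First-order condition: 79 − 5q_i − Σ_{j≠i} q_j = 0.
In a symmetric equilibrium every exporter chooses the same q, so Σ_{j≠i} q_j = 3q. The condition becomes 79 − 8q = 0, giving q = 79/8 = 9.875.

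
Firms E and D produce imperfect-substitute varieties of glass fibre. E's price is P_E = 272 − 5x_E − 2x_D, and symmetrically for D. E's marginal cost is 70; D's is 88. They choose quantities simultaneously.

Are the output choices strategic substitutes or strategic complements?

strategic substitutes

Firm E's profit: π = x_E(272 − 5x_E − 2x_D) − 70x_E.
∂π/∂x_E = 202 − 10x_E − 2x_D = 0 ⇒ x_E = 20.2 − 0.2x_D.
The best-response slope dx_E/dx_D = −0.2 < 0: the reaction function is downward-sloping, so the choices are strategic substitutes.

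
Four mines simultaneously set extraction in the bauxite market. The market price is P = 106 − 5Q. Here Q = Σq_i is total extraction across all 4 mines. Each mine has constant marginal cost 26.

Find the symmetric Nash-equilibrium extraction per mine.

3.2

A representative mine's profit is π_i = q_i(106 − 5Q) − 26q_i, with Q = q_i + Σ_{j≠i} q_j.
First-order condition: 80 − 10q_i − 5Σ_{j≠i} q_j = 0.
Imposing symmetry (q_j = q for all j) turns Σ_{j≠i} q_j into 3q, so 80 = 25q and q = 3.2.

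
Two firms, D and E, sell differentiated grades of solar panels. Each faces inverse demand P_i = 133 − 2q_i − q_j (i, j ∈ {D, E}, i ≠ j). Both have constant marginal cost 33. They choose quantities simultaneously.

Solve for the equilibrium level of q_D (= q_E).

Firm D's profit: π = q_D(133 − 2q_D − q_E) − 33q_D.
∂π/∂q_D = 100 − 4q_D − q_E = 0 ⇒ q_D = 25 − 0.25q_E.
The game is symmetric, so in equilibrium q_E = q_D: the reaction function gives 1.25q_D = 25, hence q_D = 20.

20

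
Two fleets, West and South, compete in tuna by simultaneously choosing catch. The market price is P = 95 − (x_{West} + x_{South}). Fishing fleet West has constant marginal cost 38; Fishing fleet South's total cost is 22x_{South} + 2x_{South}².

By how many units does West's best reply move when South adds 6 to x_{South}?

Fishing fleet West's profit: π = x_{West}(95 − (x_{West} + x_{South})) − 38x_{West}.
∂π/∂x_{West} = 57 − 2x_{West} − x_{South} = 0, so x_{West} = 28.5 − 0.5x_{South}.
The reaction-function slope is −0.5, so a 6-unit rise in x_{South} moves x_{West} by −0.5 × 6 = −3. West's best response falls — the actions are strategic substitutes.

-3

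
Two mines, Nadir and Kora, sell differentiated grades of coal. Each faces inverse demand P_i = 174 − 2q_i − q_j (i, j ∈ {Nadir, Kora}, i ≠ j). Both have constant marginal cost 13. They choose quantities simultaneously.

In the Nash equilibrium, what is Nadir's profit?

Mine Nadir's profit: π = q_{Nadir}(174 − 2q_{Nadir} − q_{Kora}) − 13q_{Nadir}.
∂π/∂q_{Nadir} = 161 − 4q_{Nadir} − q_{Kora} = 0 ⇒ q_{Nadir} = 40.25 − 0.25q_{Kora}.
Setting q_{Nadir} = q_{Kora} in the reaction function: q_{Nadir} = 40.25 − 0.25q_{Nadir}, so q_{Nadir} = 40.25 / 1.25 = 32.2.
P_{Nadir} = 174 − 2·32.2 − 32.2 = 77.4.
Profit = (77.4 − 13)·32.2 = 2073.68.

2073.68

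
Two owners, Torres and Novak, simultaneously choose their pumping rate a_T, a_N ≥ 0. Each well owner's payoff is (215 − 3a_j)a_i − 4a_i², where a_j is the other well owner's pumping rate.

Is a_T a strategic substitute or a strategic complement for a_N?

strategic substitutes

Torres's payoff is (215 − 3a_N)a_T − 4a_T².
∂π/∂a_T = 215 − 3a_N − 8a_T = 0, so a_T = 26.875 − 0.375a_N.
The best-response slope da_T/da_N = −0.375 < 0: the reaction function is downward-sloping, so the choices are strategic substitutes.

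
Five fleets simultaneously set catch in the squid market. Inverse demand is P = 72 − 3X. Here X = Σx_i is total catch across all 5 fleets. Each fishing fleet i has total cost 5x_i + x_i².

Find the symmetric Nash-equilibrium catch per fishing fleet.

3.35

A representative fishing fleet's profit is π_i = x_i(72 − 3X) − 5x_i − x_i², with X = x_i + Σ_{j≠i} x_j.
First-order condition: 67 − 8x_i − 3Σ_{j≠i} x_j = 0.
Imposing symmetry (x_j = x for all j) turns Σ_{j≠i} x_j into 4x, so 67 = 20x and x = 3.35.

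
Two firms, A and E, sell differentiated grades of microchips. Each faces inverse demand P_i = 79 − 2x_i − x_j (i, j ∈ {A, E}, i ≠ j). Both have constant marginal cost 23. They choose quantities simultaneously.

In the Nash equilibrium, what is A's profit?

Firm A's profit: π = x_A(79 − 2x_A − x_E) − 23x_A.
∂π/∂x_A = 56 − 4x_A − x_E = 0 ⇒ x_A = 14 − 0.25x_E.
By symmetry x_E = x_A; substituting into the reaction function, 1.25x_A = 14 and x_A = 11.2.
P_A = 79 − 2·11.2 − 11.2 = 45.4.
Profit = (45.4 − 23)·11.2 = 250.88.

250.88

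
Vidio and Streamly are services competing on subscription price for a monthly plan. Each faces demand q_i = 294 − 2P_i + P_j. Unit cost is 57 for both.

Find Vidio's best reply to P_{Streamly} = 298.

Vidio's profit: π = (P_{Vidio} − 57)(294 − 2P_{Vidio} + P_{Streamly}).
∂π/∂P_{Vidio} = 408 − 4P_{Vidio} + P_{Streamly} = 0 ⇒ P_{Vidio} = 102 + 0.25P_{Streamly}.
At P_{Streamly} = 298: P_{Vidio} = 102 + 0.25·298 = 176.5.

176.5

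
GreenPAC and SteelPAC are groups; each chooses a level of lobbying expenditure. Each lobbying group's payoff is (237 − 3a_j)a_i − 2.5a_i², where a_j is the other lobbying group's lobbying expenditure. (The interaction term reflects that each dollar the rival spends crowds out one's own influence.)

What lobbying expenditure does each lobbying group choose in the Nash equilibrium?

29.625

GreenPAC's payoff is (237 − 3a_S)a_G − 2.5a_G².
∂π/∂a_G = 237 − 3a_S − 5a_G = 0, so a_G = 47.4 − 0.6a_S.
By symmetry a_S = a_G; substituting into the reaction function, 1.6a_G = 47.4 and a_G = 29.625.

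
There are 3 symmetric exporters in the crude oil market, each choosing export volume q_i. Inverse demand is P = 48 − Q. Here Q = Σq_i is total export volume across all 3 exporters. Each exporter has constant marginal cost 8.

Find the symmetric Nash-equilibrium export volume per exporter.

10

A representative exporter's profit is π_i = q_i(48 − Q) − 8q_i, with Q = q_i + Σ_{j≠i} q_j.
First-order condition: 40 − 2q_i − Σ_{j≠i} q_j = 0.
Imposing symmetry (q_j = q for all j) turns Σ_{j≠i} q_j into 2q, so 40 = 4q and q = 10.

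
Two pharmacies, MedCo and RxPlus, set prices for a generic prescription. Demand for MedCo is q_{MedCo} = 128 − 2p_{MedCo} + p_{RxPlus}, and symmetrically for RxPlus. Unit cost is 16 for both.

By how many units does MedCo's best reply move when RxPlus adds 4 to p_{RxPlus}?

MedCo's profit: π = (p_{MedCo} − 16)(128 − 2p_{MedCo} + p_{RxPlus}).
∂π/∂p_{MedCo} = 160 − 4p_{MedCo} + p_{RxPlus} = 0 ⇒ p_{MedCo} = 40 + 0.25p_{RxPlus}.
The reaction-function slope is 0.25, so a 4-unit rise in p_{RxPlus} moves p_{MedCo} by 0.25 × 4 = 1. MedCo's best response rises — the actions are strategic complements.

1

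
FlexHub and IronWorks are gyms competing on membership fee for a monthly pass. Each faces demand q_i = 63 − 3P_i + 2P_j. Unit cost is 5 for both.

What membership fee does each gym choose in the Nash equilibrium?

19.5

FlexHub's profit: π = (P_{FlexHub} − 5)(63 − 3P_{FlexHub} + 2P_{IronWorks}).
∂π/∂P_{FlexHub} = 78 − 6P_{FlexHub} + 2P_{IronWorks} = 0 ⇒ P_{FlexHub} = 13 + (1/3)P_{IronWorks}.
By symmetry P_{IronWorks} = P_{FlexHub}; substituting into the reaction function, (2/3)P_{FlexHub} = 13 and P_{FlexHub} = 19.5.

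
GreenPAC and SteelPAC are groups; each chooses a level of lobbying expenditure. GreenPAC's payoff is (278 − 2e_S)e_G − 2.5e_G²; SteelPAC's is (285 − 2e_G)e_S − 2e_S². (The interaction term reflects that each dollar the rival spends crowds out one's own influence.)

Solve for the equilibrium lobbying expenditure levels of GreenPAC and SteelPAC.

Expanding GreenPAC's payoff: 278e_G − 2e_Se_G − 2.5e_G².
∂π/∂e_G = 278 − 2e_S − 5e_G = 0, so e_G = 55.6 − 0.4e_S.
Likewise for SteelPAC: e_S = 71.25 − 0.5e_G.
Plugging e_S into GreenPAC's best response: e_G = 55.6 − 0.4(71.25 − 0.5e_G) ⇒ 0.8e_G = 27.1, so e_G = 33.875.
Then e_S = 71.25 − 0.5·33.875 = 54.3125.

33.875, 54.3125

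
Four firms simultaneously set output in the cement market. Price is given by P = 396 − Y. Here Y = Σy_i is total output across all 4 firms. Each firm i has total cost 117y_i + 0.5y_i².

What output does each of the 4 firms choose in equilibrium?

A representative firm's profit is π_i = y_i(396 − Y) − 117y_i − 0.5y_i², with Y = y_i + Σ_{j≠i} y_j.
First-order condition: 279 − 3y_i − Σ_{j≠i} y_j = 0.
Imposing symmetry (y_j = y for all j) turns Σ_{j≠i} y_j into 3y, so 279 = 6y and y = 46.5.

46.5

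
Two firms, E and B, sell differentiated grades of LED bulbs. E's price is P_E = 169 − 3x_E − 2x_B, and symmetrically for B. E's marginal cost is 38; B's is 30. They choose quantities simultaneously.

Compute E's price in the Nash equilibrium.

85.625

Firm E's profit: π = x_E(169 − 3x_E − 2x_B) − 38x_E.
∂π/∂x_E = 131 − 6x_E − 2x_B = 0 ⇒ x_E = 131/6 − (1/3)x_B.
Similarly x_B = 139/6 − (1/3)x_E.
Substituting the second reaction function into the first: x_E = 131/6 − (1/3)(139/6 − (1/3)x_E), which gives (8/9)x_E = 127/9 ⇒ x_E = 15.875.
Then x_B = 139/6 − (1/3)·15.875 = 17.875.
P_E = 169 − 3·15.875 − 2·17.875 = 85.625.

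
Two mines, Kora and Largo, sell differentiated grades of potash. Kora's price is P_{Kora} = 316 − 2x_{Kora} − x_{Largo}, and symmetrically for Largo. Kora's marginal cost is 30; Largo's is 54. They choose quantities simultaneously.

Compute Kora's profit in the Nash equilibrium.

Mine Kora's profit: π = x_{Kora}(316 − 2x_{Kora} − x_{Largo}) − 30x_{Kora}.
∂π/∂x_{Kora} = 286 − 4x_{Kora} − x_{Largo} = 0 ⇒ x_{Kora} = 71.5 − 0.25x_{Largo}.
Similarly x_{Largo} = 65.5 − 0.25x_{Kora}.
Substituting the second reaction function into the first: x_{Kora} = 71.5 − 0.25(65.5 − 0.25x_{Kora}), which gives 0.9375x_{Kora} = 55.125 ⇒ x_{Kora} = 58.8.
Then x_{Largo} = 65.5 − 0.25·58.8 = 50.8.
P_{Kora} = 316 − 2·58.8 − 50.8 = 147.6.
Profit = (147.6 − 30)·58.8 = 6914.88.

6914.88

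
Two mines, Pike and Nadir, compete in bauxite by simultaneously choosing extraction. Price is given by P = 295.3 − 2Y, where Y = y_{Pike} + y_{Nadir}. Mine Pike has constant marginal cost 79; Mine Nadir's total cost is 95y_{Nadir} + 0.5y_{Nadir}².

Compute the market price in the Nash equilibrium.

164.1125

Mine Pike's profit: π = y_{Pike}(295.3 − 2(y_{Pike} + y_{Nadir})) − 79y_{Pike}.
∂π/∂y_{Pike} = 216.3 − 4y_{Pike} − 2y_{Nadir} = 0, so y_{Pike} = 54.075 − 0.5y_{Nadir}.
For Nadir: ∂π/∂y_{Nadir} = 200.3 − 5y_{Nadir} − 2y_{Pike} = 0 ⇒ y_{Nadir} = 40.06 − 0.4y_{Pike}.
Plugging y_{Nadir} into Pike's best response: y_{Pike} = 54.075 − 0.5(40.06 − 0.4y_{Pike}) ⇒ 0.8y_{Pike} = 34.045, so y_{Pike} = 6809/160.
Then y_{Nadir} = 40.06 − 0.4·(6809/160) = 23.0375.
Equilibrium price: P = 295.3 − 2·(2099/32) = 164.1125.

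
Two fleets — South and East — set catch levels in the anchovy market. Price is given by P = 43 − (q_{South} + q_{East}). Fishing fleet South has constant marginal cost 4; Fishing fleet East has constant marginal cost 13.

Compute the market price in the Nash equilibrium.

Fishing fleet South's profit: π = q_{South}(43 − (q_{South} + q_{East})) − 4q_{South}.
∂π/∂q_{South} = 39 − 2q_{South} − q_{East} = 0, so q_{South} = 19.5 − 0.5q_{East}.
By the same steps for East: q_{East} = 15 − 0.5q_{South}.
Solving the two reaction functions simultaneously: (1 − (−0.5)(−0.5))q_{South} = 19.5 − 0.5·15, so 0.75q_{South} = 12 and q_{South} = 16.
Then q_{East} = 15 − 0.5·16 = 7.
Equilibrium price: P = 43 − 23 = 20.

20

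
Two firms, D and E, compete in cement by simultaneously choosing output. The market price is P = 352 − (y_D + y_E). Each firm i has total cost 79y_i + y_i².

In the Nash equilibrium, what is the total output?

Firm D's profit: π = y_D(352 − (y_D + y_E)) − 79y_D − y_D².
∂π/∂y_D = 273 − 4y_D − y_E = 0, so y_D = 68.25 − 0.25y_E.
Setting y_D = y_E in the reaction function: y_D = 68.25 − 0.25y_D, so y_D = 68.25 / 1.25 = 54.6.
Total output: 54.6 + 54.6 = 109.2.

109.2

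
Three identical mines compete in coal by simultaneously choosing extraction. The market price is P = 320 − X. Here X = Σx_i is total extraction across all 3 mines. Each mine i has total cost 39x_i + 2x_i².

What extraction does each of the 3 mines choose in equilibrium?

A representative mine's profit is π_i = x_i(320 − X) − 39x_i − 2x_i², with X = x_i + Σ_{j≠i} x_j.
First-order condition: 281 − 6x_i − Σ_{j≠i} x_j = 0.
With identical mines, set every x_j = x: then 281 − 6x − 2x = 0, i.e. x = 281/8 = 35.125.

35.125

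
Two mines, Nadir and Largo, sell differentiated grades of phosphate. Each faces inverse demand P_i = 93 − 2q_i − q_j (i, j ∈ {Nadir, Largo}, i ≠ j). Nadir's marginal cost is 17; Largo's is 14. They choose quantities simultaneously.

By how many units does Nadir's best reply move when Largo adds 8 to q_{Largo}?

-2

Mine Nadir's profit: π = q_{Nadir}(93 − 2q_{Nadir} − q_{Largo}) − 17q_{Nadir}.
∂π/∂q_{Nadir} = 76 − 4q_{Nadir} − q_{Largo} = 0 ⇒ q_{Nadir} = 19 − 0.25q_{Largo}.
The reaction-function slope is −0.25, so an 8-unit rise in q_{Largo} moves q_{Nadir} by −0.25 × 8 = −2. Nadir's best response falls — the actions are strategic substitutes.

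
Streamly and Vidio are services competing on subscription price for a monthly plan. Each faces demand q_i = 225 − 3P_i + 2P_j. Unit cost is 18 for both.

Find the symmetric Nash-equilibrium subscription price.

Streamly's profit: π = (P_{Streamly} − 18)(225 − 3P_{Streamly} + 2P_{Vidio}).
∂π/∂P_{Streamly} = 279 − 6P_{Streamly} + 2P_{Vidio} = 0 ⇒ P_{Streamly} = 46.5 + (1/3)P_{Vidio}.
By symmetry P_{Vidio} = P_{Streamly}; substituting into the reaction function, (2/3)P_{Streamly} = 46.5 and P_{Streamly} = 69.75.

69.75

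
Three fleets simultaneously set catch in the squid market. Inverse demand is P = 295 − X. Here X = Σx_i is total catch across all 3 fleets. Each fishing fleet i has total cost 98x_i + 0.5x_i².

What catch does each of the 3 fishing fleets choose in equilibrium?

39.4

A representative fishing fleet's profit is π_i = x_i(295 − X) − 98x_i − 0.5x_i², with X = x_i + Σ_{j≠i} x_j.
First-order condition: 197 − 3x_i − Σ_{j≠i} x_j = 0.
In a symmetric equilibrium every fishing fleet chooses the same x, so Σ_{j≠i} x_j = 2x. The condition becomes 197 − 5x = 0, giving x = 197/5 = 39.4.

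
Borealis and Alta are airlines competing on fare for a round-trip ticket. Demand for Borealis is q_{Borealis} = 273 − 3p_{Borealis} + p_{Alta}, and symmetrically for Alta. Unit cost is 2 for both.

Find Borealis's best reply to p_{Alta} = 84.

Borealis's profit: π = (p_{Borealis} − 2)(273 − 3p_{Borealis} + p_{Alta}).
∂π/∂p_{Borealis} = 279 − 6p_{Borealis} + p_{Alta} = 0 ⇒ p_{Borealis} = 46.5 + (1/6)p_{Alta}.
At p_{Alta} = 84: p_{Borealis} = 46.5 + (1/6)·84 = 60.5.

60.5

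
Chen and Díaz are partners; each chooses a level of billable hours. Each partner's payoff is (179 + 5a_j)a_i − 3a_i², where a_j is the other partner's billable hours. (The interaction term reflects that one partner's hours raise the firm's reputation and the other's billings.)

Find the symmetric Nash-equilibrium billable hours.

179

Chen's payoff is (179 + 5a_D)a_C − 3a_C².
∂π/∂a_C = 179 + 5a_D − 6a_C = 0, so a_C = 179/6 + (5/6)a_D.
The game is symmetric, so in equilibrium a_D = a_C: the reaction function gives (1/6)a_C = 179/6, hence a_C = 179.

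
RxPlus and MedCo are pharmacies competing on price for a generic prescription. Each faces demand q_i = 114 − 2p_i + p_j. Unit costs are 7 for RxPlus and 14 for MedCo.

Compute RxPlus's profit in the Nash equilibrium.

RxPlus's profit: π = (p_{RxPlus} − 7)(114 − 2p_{RxPlus} + p_{MedCo}).
∂π/∂p_{RxPlus} = 128 − 4p_{RxPlus} + p_{MedCo} = 0 ⇒ p_{RxPlus} = 32 + 0.25p_{MedCo}.
Similarly p_{MedCo} = 35.5 + 0.25p_{RxPlus}.
Substituting the second reaction function into the first: p_{RxPlus} = 32 + 0.25(35.5 + 0.25p_{RxPlus}), which gives 0.9375p_{RxPlus} = 40.875 ⇒ p_{RxPlus} = 43.6.
Then p_{MedCo} = 35.5 + 0.25·43.6 = 46.4.
q_{RxPlus} = 114 − 2·43.6 + 46.4 = 73.2.
Profit = (43.6 − 7)·73.2 = 2679.12.

2679.12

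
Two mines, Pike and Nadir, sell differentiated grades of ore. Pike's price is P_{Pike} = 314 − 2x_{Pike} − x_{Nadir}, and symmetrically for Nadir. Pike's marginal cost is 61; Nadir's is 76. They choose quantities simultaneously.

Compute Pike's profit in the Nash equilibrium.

Mine Pike's profit: π = x_{Pike}(314 − 2x_{Pike} − x_{Nadir}) − 61x_{Pike}.
∂π/∂x_{Pike} = 253 − 4x_{Pike} − x_{Nadir} = 0 ⇒ x_{Pike} = 63.25 − 0.25x_{Nadir}.
Similarly x_{Nadir} = 59.5 − 0.25x_{Pike}.
Solving the two reaction functions simultaneously: (1 − (−0.25)(−0.25))x_{Pike} = 63.25 − 0.25·59.5, so 0.9375x_{Pike} = 48.375 and x_{Pike} = 51.6.
Then x_{Nadir} = 59.5 − 0.25·51.6 = 46.6.
P_{Pike} = 314 − 2·51.6 − 46.6 = 164.2.
Profit = (164.2 − 61)·51.6 = 5325.12.

5325.12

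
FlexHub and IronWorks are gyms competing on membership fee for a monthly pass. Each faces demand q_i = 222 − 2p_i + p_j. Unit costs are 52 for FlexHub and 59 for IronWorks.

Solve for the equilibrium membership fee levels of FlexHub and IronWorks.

109.6, 112.4

FlexHub's profit: π = (p_{FlexHub} − 52)(222 − 2p_{FlexHub} + p_{IronWorks}).
∂π/∂p_{FlexHub} = 326 − 4p_{FlexHub} + p_{IronWorks} = 0 ⇒ p_{FlexHub} = 81.5 + 0.25p_{IronWorks}.
Similarly p_{IronWorks} = 85 + 0.25p_{FlexHub}.
Plugging p_{IronWorks} into FlexHub's best response: p_{FlexHub} = 81.5 + 0.25(85 + 0.25p_{FlexHub}) ⇒ 0.9375p_{FlexHub} = 102.75, so p_{FlexHub} = 109.6.
Then p_{IronWorks} = 85 + 0.25·109.6 = 112.4.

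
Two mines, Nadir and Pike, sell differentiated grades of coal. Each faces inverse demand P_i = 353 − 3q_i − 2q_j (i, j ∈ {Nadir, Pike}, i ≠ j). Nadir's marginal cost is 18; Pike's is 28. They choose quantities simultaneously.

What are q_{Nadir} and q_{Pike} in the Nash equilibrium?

Mine Nadir's profit: π = q_{Nadir}(353 − 3q_{Nadir} − 2q_{Pike}) − 18q_{Nadir}.
∂π/∂q_{Nadir} = 335 − 6q_{Nadir} − 2q_{Pike} = 0 ⇒ q_{Nadir} = 335/6 − (1/3)q_{Pike}.
Similarly q_{Pike} = 325/6 − (1/3)q_{Nadir}.
Solving the two reaction functions simultaneously: (1 − (−1/3)(−1/3))q_{Nadir} = 335/6 − (1/3)·(325/6), so (8/9)q_{Nadir} = 340/9 and q_{Nadir} = 42.5.
Then q_{Pike} = 325/6 − (1/3)·42.5 = 40.

42.5, 40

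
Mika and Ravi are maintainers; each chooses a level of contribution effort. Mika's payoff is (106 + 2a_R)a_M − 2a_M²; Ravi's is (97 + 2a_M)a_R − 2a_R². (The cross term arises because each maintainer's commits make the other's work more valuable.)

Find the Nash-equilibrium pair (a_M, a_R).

Expanding Mika's payoff: 106a_M + 2a_Ra_M − 2a_M².
∂π/∂a_M = 106 + 2a_R − 4a_M = 0, so a_M = 26.5 + 0.5a_R.
Likewise for Ravi: a_R = 24.25 + 0.5a_M.
Substituting the second reaction function into the first: a_M = 26.5 + 0.5(24.25 + 0.5a_M), which gives 0.75a_M = 38.625 ⇒ a_M = 51.5.
Then a_R = 24.25 + 0.5·51.5 = 50.

51.5, 50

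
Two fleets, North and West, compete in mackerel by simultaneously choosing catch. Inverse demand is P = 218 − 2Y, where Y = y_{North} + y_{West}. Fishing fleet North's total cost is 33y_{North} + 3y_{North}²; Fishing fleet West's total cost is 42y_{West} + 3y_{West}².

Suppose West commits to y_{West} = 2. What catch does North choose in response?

Fishing fleet North's profit: π = y_{North}(218 − 2(y_{North} + y_{West})) − 33y_{North} − 3y_{North}².
∂π/∂y_{North} = 185 − 10y_{North} − 2y_{West} = 0, so y_{North} = 18.5 − 0.2y_{West}.
At y_{West} = 2: y_{North} = 18.5 − 0.2·2 = 18.1.

18.1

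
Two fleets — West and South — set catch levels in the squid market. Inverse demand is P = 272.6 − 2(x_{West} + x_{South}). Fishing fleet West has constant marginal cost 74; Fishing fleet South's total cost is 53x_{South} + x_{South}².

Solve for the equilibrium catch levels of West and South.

37.62, 24.06

Fishing fleet West's profit: π = x_{West}(272.6 − 2(x_{West} + x_{South})) − 74x_{West}.
∂π/∂x_{West} = 198.6 − 4x_{West} − 2x_{South} = 0, so x_{West} = 49.65 − 0.5x_{South}.
For South: ∂π/∂x_{South} = 219.6 − 6x_{South} − 2x_{West} = 0 ⇒ x_{South} = 36.6 − (1/3)x_{West}.
Plugging x_{South} into West's best response: x_{West} = 49.65 − 0.5(36.6 − (1/3)x_{West}) ⇒ (5/6)x_{West} = 31.35, so x_{West} = 37.62.
Then x_{South} = 36.6 − (1/3)·37.62 = 24.06.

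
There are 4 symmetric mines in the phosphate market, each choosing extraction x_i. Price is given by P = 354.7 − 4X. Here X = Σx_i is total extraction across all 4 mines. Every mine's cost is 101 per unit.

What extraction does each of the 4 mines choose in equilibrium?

A representative mine's profit is π_i = x_i(354.7 − 4X) − 101x_i, with X = x_i + Σ_{j≠i} x_j.
First-order condition: 253.7 − 8x_i − 4Σ_{j≠i} x_j = 0.
In a symmetric equilibrium every mine chooses the same x, so Σ_{j≠i} x_j = 3x. The condition becomes 253.7 − 20x = 0, giving x = 253.7/20 = 12.685.

12.685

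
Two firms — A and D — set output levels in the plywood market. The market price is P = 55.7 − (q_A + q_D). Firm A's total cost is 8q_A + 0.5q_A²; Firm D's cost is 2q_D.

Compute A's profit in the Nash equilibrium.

104.3334

Firm A's profit: π = q_A(55.7 − (q_A + q_D)) − 8q_A − 0.5q_A².
∂π/∂q_A = 47.7 − 3q_A − q_D = 0, so q_A = 15.9 − (1/3)q_D.
For D: ∂π/∂q_D = 53.7 − 2q_D − q_A = 0 ⇒ q_D = 26.85 − 0.5q_A.
Substituting the second reaction function into the first: q_A = 15.9 − (1/3)(26.85 − 0.5q_A), which gives (5/6)q_A = 6.95 ⇒ q_A = 8.34.
Then q_D = 26.85 − 0.5·8.34 = 22.68.
Price P = 55.7 − 31.02 = 24.68.
A's profit: (24.68 − 8)·8.34 − 0.5(8.34)² = 104.3334.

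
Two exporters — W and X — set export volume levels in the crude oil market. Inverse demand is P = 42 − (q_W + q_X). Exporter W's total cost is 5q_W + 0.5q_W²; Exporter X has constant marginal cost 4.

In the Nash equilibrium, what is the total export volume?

22.6

Exporter W's profit: π = q_W(42 − (q_W + q_X)) − 5q_W − 0.5q_W².
∂π/∂q_W = 37 − 3q_W − q_X = 0, so q_W = 37/3 − (1/3)q_X.
For X: ∂π/∂q_X = 38 − 2q_X − q_W = 0 ⇒ q_X = 19 − 0.5q_W.
Plugging q_X into W's best response: q_W = 37/3 − (1/3)(19 − 0.5q_W) ⇒ (5/6)q_W = 6, so q_W = 7.2.
Then q_X = 19 − 0.5·7.2 = 15.4.
Total export volume: 7.2 + 15.4 = 22.6.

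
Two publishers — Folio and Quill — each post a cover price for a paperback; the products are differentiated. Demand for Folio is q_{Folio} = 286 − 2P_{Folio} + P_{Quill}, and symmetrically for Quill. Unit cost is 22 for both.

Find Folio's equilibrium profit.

Folio's profit: π = (P_{Folio} − 22)(286 − 2P_{Folio} + P_{Quill}).
∂π/∂P_{Folio} = 330 − 4P_{Folio} + P_{Quill} = 0 ⇒ P_{Folio} = 82.5 + 0.25P_{Quill}.
The game is symmetric, so in equilibrium P_{Quill} = P_{Folio}: the reaction function gives 0.75P_{Folio} = 82.5, hence P_{Folio} = 110.
q_{Folio} = 286 − 2·110 + 110 = 176.
Profit = (110 − 22)·176 = 15488.

15488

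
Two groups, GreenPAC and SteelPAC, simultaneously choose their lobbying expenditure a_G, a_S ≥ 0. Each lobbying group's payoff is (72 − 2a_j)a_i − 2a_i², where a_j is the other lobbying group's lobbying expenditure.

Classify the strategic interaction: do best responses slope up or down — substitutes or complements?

strategic substitutes

GreenPAC's payoff is (72 − 2a_S)a_G − 2a_G².
∂π/∂a_G = 72 − 2a_S − 4a_G = 0, so a_G = 18 − 0.5a_S.
The best-response slope da_G/da_S = −0.5 < 0: the reaction function is downward-sloping, so the choices are strategic substitutes.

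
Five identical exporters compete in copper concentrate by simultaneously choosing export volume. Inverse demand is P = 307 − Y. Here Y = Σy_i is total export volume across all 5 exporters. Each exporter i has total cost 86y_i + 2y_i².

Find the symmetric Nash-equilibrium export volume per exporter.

A representative exporter's profit is π_i = y_i(307 − Y) − 86y_i − 2y_i², with Y = y_i + Σ_{j≠i} y_j.
First-order condition: 221 − 6y_i − Σ_{j≠i} y_j = 0.
In a symmetric equilibrium every exporter chooses the same y, so Σ_{j≠i} y_j = 4y. The condition becomes 221 − 10y = 0, giving y = 221/10 = 22.1.

22.1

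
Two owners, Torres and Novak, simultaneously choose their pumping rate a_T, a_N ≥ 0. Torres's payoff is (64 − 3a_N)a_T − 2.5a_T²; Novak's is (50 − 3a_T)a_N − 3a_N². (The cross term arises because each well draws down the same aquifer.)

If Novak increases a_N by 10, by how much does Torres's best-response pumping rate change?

Expanding Torres's payoff: 64a_T − 3a_Na_T − 2.5a_T².
∂π/∂a_T = 64 − 3a_N − 5a_T = 0, so a_T = 12.8 − 0.6a_N.
The reaction-function slope is −0.6, so a 10-unit rise in a_N moves a_T by −0.6 × 10 = −6. Torres's best response falls — the actions are strategic substitutes.

-6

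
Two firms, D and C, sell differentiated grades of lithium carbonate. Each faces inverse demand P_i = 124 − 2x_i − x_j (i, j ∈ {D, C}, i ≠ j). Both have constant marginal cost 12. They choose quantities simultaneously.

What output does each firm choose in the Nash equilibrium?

Firm D's profit: π = x_D(124 − 2x_D − x_C) − 12x_D.
∂π/∂x_D = 112 − 4x_D − x_C = 0 ⇒ x_D = 28 − 0.25x_C.
The game is symmetric, so in equilibrium x_C = x_D: the reaction function gives 1.25x_D = 28, hence x_D = 22.4.

22.4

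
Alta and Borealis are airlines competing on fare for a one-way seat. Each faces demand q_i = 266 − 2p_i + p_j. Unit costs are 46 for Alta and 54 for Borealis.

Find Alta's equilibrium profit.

Alta's profit: π = (p_{Alta} − 46)(266 − 2p_{Alta} + p_{Borealis}).
∂π/∂p_{Alta} = 358 − 4p_{Alta} + p_{Borealis} = 0 ⇒ p_{Alta} = 89.5 + 0.25p_{Borealis}.
Similarly p_{Borealis} = 93.5 + 0.25p_{Alta}.
Plugging p_{Borealis} into Alta's best response: p_{Alta} = 89.5 + 0.25(93.5 + 0.25p_{Alta}) ⇒ 0.9375p_{Alta} = 112.875, so p_{Alta} = 120.4.
Then p_{Borealis} = 93.5 + 0.25·120.4 = 123.6.
q_{Alta} = 266 − 2·120.4 + 123.6 = 148.8.
Profit = (120.4 − 46)·148.8 = 11070.72.

11070.72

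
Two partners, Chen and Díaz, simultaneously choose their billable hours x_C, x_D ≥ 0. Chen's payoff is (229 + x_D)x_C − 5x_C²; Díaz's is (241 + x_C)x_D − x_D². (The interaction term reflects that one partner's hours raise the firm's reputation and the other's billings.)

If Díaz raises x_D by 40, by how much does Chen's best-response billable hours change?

Expanding Chen's payoff: 229x_C + x_Dx_C − 5x_C².
∂π/∂x_C = 229 + x_D − 10x_C = 0, so x_C = 22.9 + 0.1x_D.
The reaction-function slope is 0.1, so a 40-unit rise in x_D moves x_C by 0.1 × 40 = 4. Chen's best response rises — the actions are strategic complements.

4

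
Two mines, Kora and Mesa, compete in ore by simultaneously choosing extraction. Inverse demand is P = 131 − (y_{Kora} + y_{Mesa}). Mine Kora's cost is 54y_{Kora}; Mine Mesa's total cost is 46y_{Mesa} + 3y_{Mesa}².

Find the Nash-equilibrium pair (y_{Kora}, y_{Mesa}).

35.4, 6.2

Mine Kora's profit: π = y_{Kora}(131 − (y_{Kora} + y_{Mesa})) − 54y_{Kora}.
∂π/∂y_{Kora} = 77 − 2y_{Kora} − y_{Mesa} = 0, so y_{Kora} = 38.5 − 0.5y_{Mesa}.
For Mesa: ∂π/∂y_{Mesa} = 85 − 8y_{Mesa} − y_{Kora} = 0 ⇒ y_{Mesa} = 10.625 − 0.125y_{Kora}.
Solving the two reaction functions simultaneously: (1 − (−0.5)(−0.125))y_{Kora} = 38.5 − 0.5·10.625, so 0.9375y_{Kora} = 33.1875 and y_{Kora} = 35.4.
Then y_{Mesa} = 10.625 − 0.125·35.4 = 6.2.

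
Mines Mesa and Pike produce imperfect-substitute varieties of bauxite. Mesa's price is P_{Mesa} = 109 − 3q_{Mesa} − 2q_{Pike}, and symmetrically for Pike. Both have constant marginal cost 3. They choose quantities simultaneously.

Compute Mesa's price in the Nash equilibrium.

42.75

Mine Mesa's profit: π = q_{Mesa}(109 − 3q_{Mesa} − 2q_{Pike}) − 3q_{Mesa}.
∂π/∂q_{Mesa} = 106 − 6q_{Mesa} − 2q_{Pike} = 0 ⇒ q_{Mesa} = 53/3 − (1/3)q_{Pike}.
Setting q_{Mesa} = q_{Pike} in the reaction function: q_{Mesa} = 53/3 − (1/3)q_{Mesa}, so q_{Mesa} = (53/3) / (4/3) = 13.25.
P_{Mesa} = 109 − 3·13.25 − 2·13.25 = 42.75.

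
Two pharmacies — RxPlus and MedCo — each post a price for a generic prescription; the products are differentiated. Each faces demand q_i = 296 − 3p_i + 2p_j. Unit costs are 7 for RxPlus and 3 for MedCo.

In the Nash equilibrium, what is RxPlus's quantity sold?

RxPlus's profit: π = (p_{RxPlus} − 7)(296 − 3p_{RxPlus} + 2p_{MedCo}).
∂π/∂p_{RxPlus} = 317 − 6p_{RxPlus} + 2p_{MedCo} = 0 ⇒ p_{RxPlus} = 317/6 + (1/3)p_{MedCo}.
Similarly p_{MedCo} = 305/6 + (1/3)p_{RxPlus}.
Solving the two reaction functions simultaneously: (1 − (1/3)(1/3))p_{RxPlus} = 317/6 + (1/3)·(305/6), so (8/9)p_{RxPlus} = 628/9 and p_{RxPlus} = 78.5.
Then p_{MedCo} = 305/6 + (1/3)·78.5 = 77.
q_{RxPlus} = 296 − 3·78.5 + 2·77 = 214.5.

214.5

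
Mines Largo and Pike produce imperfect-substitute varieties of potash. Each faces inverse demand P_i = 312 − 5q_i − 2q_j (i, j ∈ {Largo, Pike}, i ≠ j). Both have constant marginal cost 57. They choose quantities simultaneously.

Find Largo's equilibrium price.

Mine Largo's profit: π = q_{Largo}(312 − 5q_{Largo} − 2q_{Pike}) − 57q_{Largo}.
∂π/∂q_{Largo} = 255 − 10q_{Largo} − 2q_{Pike} = 0 ⇒ q_{Largo} = 25.5 − 0.2q_{Pike}.
The game is symmetric, so in equilibrium q_{Pike} = q_{Largo}: the reaction function gives 1.2q_{Largo} = 25.5, hence q_{Largo} = 21.25.
P_{Largo} = 312 − 5·21.25 − 2·21.25 = 163.25.

163.25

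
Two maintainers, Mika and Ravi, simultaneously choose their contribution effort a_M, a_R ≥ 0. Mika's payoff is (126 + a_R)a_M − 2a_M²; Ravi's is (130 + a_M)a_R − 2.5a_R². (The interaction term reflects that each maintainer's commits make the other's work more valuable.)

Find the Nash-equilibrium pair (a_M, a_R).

Expanding Mika's payoff: 126a_M + a_Ra_M − 2a_M².
∂π/∂a_M = 126 + a_R − 4a_M = 0, so a_M = 31.5 + 0.25a_R.
Likewise for Ravi: a_R = 26 + 0.2a_M.
Plugging a_R into Mika's best response: a_M = 31.5 + 0.25(26 + 0.2a_M) ⇒ 0.95a_M = 38, so a_M = 40.
Then a_R = 26 + 0.2·40 = 34.

40, 34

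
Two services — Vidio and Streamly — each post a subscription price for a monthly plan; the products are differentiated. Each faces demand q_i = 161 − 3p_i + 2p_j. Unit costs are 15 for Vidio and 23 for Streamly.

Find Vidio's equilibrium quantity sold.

Vidio's profit: π = (p_{Vidio} − 15)(161 − 3p_{Vidio} + 2p_{Streamly}).
∂π/∂p_{Vidio} = 206 − 6p_{Vidio} + 2p_{Streamly} = 0 ⇒ p_{Vidio} = 103/3 + (1/3)p_{Streamly}.
Similarly p_{Streamly} = 115/3 + (1/3)p_{Vidio}.
Plugging p_{Streamly} into Vidio's best response: p_{Vidio} = 103/3 + (1/3)(115/3 + (1/3)p_{Vidio}) ⇒ (8/9)p_{Vidio} = 424/9, so p_{Vidio} = 53.
Then p_{Streamly} = 115/3 + (1/3)·53 = 56.
q_{Vidio} = 161 − 3·53 + 2·56 = 114.

114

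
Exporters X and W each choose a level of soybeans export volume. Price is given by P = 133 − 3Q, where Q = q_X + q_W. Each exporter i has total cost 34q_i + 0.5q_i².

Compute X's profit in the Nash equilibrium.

Exporter X's profit: π = q_X(133 − 3(q_X + q_W)) − 34q_X − 0.5q_X².
∂π/∂q_X = 99 − 7q_X − 3q_W = 0, so q_X = 99/7 − (3/7)q_W.
By symmetry q_W = q_X; substituting into the reaction function, (10/7)q_X = 99/7 and q_X = 9.9.
Price P = 133 − 3·19.8 = 73.6.
X's profit: (73.6 − 34)·9.9 − 0.5(9.9)² = 343.035.

343.035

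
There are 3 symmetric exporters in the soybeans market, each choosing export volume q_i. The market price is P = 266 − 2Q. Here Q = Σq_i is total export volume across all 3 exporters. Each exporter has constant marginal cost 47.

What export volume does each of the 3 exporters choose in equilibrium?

A representative exporter's profit is π_i = q_i(266 − 2Q) − 47q_i, with Q = q_i + Σ_{j≠i} q_j.
First-order condition: 219 − 4q_i − 2Σ_{j≠i} q_j = 0.
In a symmetric equilibrium every exporter chooses the same q, so Σ_{j≠i} q_j = 2q. The condition becomes 219 − 8q = 0, giving q = 219/8 = 27.375.

27.375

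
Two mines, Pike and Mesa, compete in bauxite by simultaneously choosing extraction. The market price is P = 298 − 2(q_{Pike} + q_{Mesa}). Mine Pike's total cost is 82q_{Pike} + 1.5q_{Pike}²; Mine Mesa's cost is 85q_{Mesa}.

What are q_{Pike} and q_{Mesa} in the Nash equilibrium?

18.25, 44.125

Mine Pike's profit: π = q_{Pike}(298 − 2(q_{Pike} + q_{Mesa})) − 82q_{Pike} − 1.5q_{Pike}².
∂π/∂q_{Pike} = 216 − 7q_{Pike} − 2q_{Mesa} = 0, so q_{Pike} = 216/7 − (2/7)q_{Mesa}.
For Mesa: ∂π/∂q_{Mesa} = 213 − 4q_{Mesa} − 2q_{Pike} = 0 ⇒ q_{Mesa} = 53.25 − 0.5q_{Pike}.
Substituting the second reaction function into the first: q_{Pike} = 216/7 − (2/7)(53.25 − 0.5q_{Pike}), which gives (6/7)q_{Pike} = 219/14 ⇒ q_{Pike} = 18.25.
Then q_{Mesa} = 53.25 − 0.5·18.25 = 44.125.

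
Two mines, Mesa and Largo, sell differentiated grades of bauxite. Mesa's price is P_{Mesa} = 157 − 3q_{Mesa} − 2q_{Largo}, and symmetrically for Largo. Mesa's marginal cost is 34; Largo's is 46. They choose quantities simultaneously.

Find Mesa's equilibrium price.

Mine Mesa's profit: π = q_{Mesa}(157 − 3q_{Mesa} − 2q_{Largo}) − 34q_{Mesa}.
∂π/∂q_{Mesa} = 123 − 6q_{Mesa} − 2q_{Largo} = 0 ⇒ q_{Mesa} = 20.5 − (1/3)q_{Largo}.
Similarly q_{Largo} = 18.5 − (1/3)q_{Mesa}.
Solving the two reaction functions simultaneously: (1 − (−1/3)(−1/3))q_{Mesa} = 20.5 − (1/3)·18.5, so (8/9)q_{Mesa} = 43/3 and q_{Mesa} = 16.125.
Then q_{Largo} = 18.5 − (1/3)·16.125 = 13.125.
P_{Mesa} = 157 − 3·16.125 − 2·13.125 = 82.375.

82.375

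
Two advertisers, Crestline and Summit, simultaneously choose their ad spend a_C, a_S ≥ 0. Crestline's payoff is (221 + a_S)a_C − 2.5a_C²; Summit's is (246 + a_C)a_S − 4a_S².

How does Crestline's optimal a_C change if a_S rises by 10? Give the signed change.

2

Expanding Crestline's payoff: 221a_C + a_Sa_C − 2.5a_C².
∂π/∂a_C = 221 + a_S − 5a_C = 0, so a_C = 44.2 + 0.2a_S.
The reaction-function slope is 0.2, so a 10-unit rise in a_S moves a_C by 0.2 × 10 = 2. Crestline's best response rises — the actions are strategic complements.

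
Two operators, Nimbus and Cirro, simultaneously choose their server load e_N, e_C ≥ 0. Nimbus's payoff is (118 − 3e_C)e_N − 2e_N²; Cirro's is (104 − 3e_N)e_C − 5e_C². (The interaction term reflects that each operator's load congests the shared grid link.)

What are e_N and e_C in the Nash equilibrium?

Expanding Nimbus's payoff: 118e_N − 3e_Ce_N − 2e_N².
∂π/∂e_N = 118 − 3e_C − 4e_N = 0, so e_N = 29.5 − 0.75e_C.
Likewise for Cirro: e_C = 10.4 − 0.3e_N.
Solving the two reaction functions simultaneously: (1 − (−0.75)(−0.3))e_N = 29.5 − 0.75·10.4, so 0.775e_N = 21.7 and e_N = 28.
Then e_C = 10.4 − 0.3·28 = 2.

28, 2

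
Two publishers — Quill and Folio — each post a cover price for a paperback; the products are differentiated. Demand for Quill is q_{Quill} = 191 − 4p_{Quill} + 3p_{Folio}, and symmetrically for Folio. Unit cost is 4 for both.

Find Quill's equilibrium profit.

5595.04

Quill's profit: π = (p_{Quill} − 4)(191 − 4p_{Quill} + 3p_{Folio}).
∂π/∂p_{Quill} = 207 − 8p_{Quill} + 3p_{Folio} = 0 ⇒ p_{Quill} = 25.875 + 0.375p_{Folio}.
By symmetry p_{Folio} = p_{Quill}; substituting into the reaction function, 0.625p_{Quill} = 25.875 and p_{Quill} = 41.4.
q_{Quill} = 191 − 4·41.4 + 3·41.4 = 149.6.
Profit = (41.4 − 4)·149.6 = 5595.04.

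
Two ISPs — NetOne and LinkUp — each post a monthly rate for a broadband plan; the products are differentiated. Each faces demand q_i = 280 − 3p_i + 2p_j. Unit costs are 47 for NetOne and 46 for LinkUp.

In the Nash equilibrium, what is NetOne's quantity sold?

NetOne's profit: π = (p_{NetOne} − 47)(280 − 3p_{NetOne} + 2p_{LinkUp}).
∂π/∂p_{NetOne} = 421 − 6p_{NetOne} + 2p_{LinkUp} = 0 ⇒ p_{NetOne} = 421/6 + (1/3)p_{LinkUp}.
Similarly p_{LinkUp} = 209/3 + (1/3)p_{NetOne}.
Solving the two reaction functions simultaneously: (1 − (1/3)(1/3))p_{NetOne} = 421/6 + (1/3)·(209/3), so (8/9)p_{NetOne} = 1681/18 and p_{NetOne} = 105.0625.
Then p_{LinkUp} = 209/3 + (1/3)·105.0625 = 104.6875.
q_{NetOne} = 280 − 3·105.0625 + 2·104.6875 = 174.1875.

174.1875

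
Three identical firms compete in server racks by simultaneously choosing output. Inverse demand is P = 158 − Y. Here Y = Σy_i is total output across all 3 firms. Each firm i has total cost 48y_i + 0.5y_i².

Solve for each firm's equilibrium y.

22

A representative firm's profit is π_i = y_i(158 − Y) − 48y_i − 0.5y_i², with Y = y_i + Σ_{j≠i} y_j.
First-order condition: 110 − 3y_i − Σ_{j≠i} y_j = 0.
In a symmetric equilibrium every firm chooses the same y, so Σ_{j≠i} y_j = 2y. The condition becomes 110 − 5y = 0, giving y = 110/5 = 22.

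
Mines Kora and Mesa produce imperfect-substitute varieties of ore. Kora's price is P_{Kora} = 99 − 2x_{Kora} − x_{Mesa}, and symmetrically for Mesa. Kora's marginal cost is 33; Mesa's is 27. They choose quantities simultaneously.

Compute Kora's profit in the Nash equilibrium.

Mine Kora's profit: π = x_{Kora}(99 − 2x_{Kora} − x_{Mesa}) − 33x_{Kora}.
∂π/∂x_{Kora} = 66 − 4x_{Kora} − x_{Mesa} = 0 ⇒ x_{Kora} = 16.5 − 0.25x_{Mesa}.
Similarly x_{Mesa} = 18 − 0.25x_{Kora}.
Plugging x_{Mesa} into Kora's best response: x_{Kora} = 16.5 − 0.25(18 − 0.25x_{Kora}) ⇒ 0.9375x_{Kora} = 12, so x_{Kora} = 12.8.
Then x_{Mesa} = 18 − 0.25·12.8 = 14.8.
P_{Kora} = 99 − 2·12.8 − 14.8 = 58.6.
Profit = (58.6 − 33)·12.8 = 327.68.

327.68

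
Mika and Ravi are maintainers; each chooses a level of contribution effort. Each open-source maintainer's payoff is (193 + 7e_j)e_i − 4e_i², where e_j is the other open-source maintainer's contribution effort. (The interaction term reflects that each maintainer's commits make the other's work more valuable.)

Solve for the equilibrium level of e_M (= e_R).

193

Mika's payoff is (193 + 7e_R)e_M − 4e_M².
∂π/∂e_M = 193 + 7e_R − 8e_M = 0, so e_M = 24.125 + 0.875e_R.
Setting e_M = e_R in the reaction function: e_M = 24.125 + 0.875e_M, so e_M = 24.125 / 0.125 = 193.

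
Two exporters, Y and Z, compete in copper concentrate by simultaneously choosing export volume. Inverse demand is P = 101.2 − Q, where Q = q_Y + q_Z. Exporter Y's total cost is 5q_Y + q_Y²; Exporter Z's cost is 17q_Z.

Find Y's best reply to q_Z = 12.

Exporter Y's profit: π = q_Y(101.2 − (q_Y + q_Z)) − 5q_Y − q_Y².
∂π/∂q_Y = 96.2 − 4q_Y − q_Z = 0, so q_Y = 24.05 − 0.25q_Z.
At q_Z = 12: q_Y = 24.05 − 0.25·12 = 21.05.

21.05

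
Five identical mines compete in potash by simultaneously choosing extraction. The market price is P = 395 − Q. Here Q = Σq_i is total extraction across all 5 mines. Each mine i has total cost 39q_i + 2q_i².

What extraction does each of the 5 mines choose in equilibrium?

35.6

A representative mine's profit is π_i = q_i(395 − Q) − 39q_i − 2q_i², with Q = q_i + Σ_{j≠i} q_j.
First-order condition: 356 − 6q_i − Σ_{j≠i} q_j = 0.
Imposing symmetry (q_j = q for all j) turns Σ_{j≠i} q_j into 4q, so 356 = 10q and q = 35.6.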